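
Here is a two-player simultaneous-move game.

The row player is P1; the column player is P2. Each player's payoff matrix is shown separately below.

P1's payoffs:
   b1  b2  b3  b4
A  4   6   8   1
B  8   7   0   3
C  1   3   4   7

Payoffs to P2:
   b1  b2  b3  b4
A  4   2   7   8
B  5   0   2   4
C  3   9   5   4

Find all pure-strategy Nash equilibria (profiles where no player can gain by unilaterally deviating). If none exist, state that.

(B, b1)

P1 against b1: payoffs 4, 8, 1 → best response B.
P1 against b2: payoffs 6, 7, 3 → best response B.
P1 against b3: payoffs 8, 0, 4 → best response A.
P1 against b4: payoffs 1, 3, 7 → best response C.
P2 against A: payoffs 4, 2, 7, 8 → best response b4.
P2 against B: payoffs 5, 0, 2, 4 → best response b1.
P2 against C: payoffs 3, 9, 5, 4 → best response b2.
Mutual best responses: (B, b1).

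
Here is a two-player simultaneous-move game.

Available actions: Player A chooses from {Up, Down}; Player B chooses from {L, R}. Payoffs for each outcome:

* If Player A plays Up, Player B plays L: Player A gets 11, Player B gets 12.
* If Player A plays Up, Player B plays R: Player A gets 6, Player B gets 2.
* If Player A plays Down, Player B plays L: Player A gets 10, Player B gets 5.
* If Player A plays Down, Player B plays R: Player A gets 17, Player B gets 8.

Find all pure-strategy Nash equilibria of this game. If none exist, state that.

(Up, L), (Down, R)

Player A against L: payoffs 11, 10 → best response Up.
Player A against R: payoffs 6, 17 → best response Down.
Player B against Up: payoffs 12, 2 → best response L.
Player B against Down: payoffs 5, 8 → best response R.
Mutual best responses: (Up, L); (Down, R).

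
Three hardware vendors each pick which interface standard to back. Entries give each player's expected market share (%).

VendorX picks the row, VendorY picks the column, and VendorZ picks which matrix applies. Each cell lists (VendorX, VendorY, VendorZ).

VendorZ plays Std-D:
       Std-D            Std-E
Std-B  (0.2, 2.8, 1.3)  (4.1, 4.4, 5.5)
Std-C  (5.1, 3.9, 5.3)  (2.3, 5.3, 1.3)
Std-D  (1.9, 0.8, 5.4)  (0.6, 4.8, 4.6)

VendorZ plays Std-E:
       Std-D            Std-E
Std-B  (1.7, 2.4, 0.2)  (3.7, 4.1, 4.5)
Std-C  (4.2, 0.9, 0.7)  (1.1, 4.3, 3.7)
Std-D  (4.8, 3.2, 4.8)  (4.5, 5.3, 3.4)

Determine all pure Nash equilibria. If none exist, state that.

(Std-B, Std-E, Std-D)

For each strategy profile, look for a profitable unilateral deviation.
(Std-B, Std-D, Std-D): VendorX can switch to Std-C (0.2 → 5.1). Not NE.
(Std-B, Std-D, Std-E): VendorX can switch to Std-C (1.7 → 4.2). Not NE.
(Std-B, Std-E, Std-D): VendorX gets 4.1, best alternative 2.3; VendorY gets 4.4, best alternative 2.8; VendorZ gets 5.5, best alternative 4.5. No profitable deviation — NE.
(Std-B, Std-E, Std-E): VendorX can switch to Std-D (3.7 → 4.5). Not NE.
(Std-C, Std-D, Std-D): VendorY can switch to Std-E (3.9 → 5.3). Not NE.
(Std-C, Std-D, Std-E): VendorX can switch to Std-D (4.2 → 4.8). Not NE.
(Std-C, Std-E, Std-D): VendorX can switch to Std-B (2.3 → 4.1). Not NE.
(Std-C, Std-E, Std-E): VendorX can switch to Std-B (1.1 → 3.7). Not NE.
(Std-D, Std-D, Std-D): VendorX can switch to Std-C (1.9 → 5.1). Not NE.
(The remaining 3 profiles each have a profitable deviation by the same check.)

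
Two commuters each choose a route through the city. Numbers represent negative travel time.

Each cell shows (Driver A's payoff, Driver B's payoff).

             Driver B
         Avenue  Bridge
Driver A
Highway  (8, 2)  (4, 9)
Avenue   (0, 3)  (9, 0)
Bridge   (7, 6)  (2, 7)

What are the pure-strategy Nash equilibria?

This game has no pure Nash equilibrium.

Driver A against Avenue: payoffs 8, 0, 7 → best response Highway.
Driver A against Bridge: payoffs 4, 9, 2 → best response Avenue.
Driver B against Highway: payoffs 2, 9 → best response Bridge.
Driver B against Avenue: payoffs 3, 0 → best response Avenue.
Driver B against Bridge: payoffs 6, 7 → best response Bridge.
No profile is a mutual best response for all players.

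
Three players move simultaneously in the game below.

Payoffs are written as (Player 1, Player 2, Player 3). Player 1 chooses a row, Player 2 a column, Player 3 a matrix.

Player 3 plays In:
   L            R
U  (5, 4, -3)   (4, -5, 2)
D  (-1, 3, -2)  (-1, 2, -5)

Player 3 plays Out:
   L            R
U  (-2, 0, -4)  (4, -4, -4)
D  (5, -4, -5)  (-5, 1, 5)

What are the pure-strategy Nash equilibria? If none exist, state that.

(U, L, In)

For each player, find the best response to each opponent profile; mutual best responses are the pure NE.
Player 1 against (L, In): payoffs 5, -1 → best response U.
Player 1 against (L, Out): payoffs -2, 5 → best response D.
Player 1 against (R, In): payoffs 4, -1 → best response U.
Player 1 against (R, Out): payoffs 4, -5 → best response U.
Player 2 against (U, In): payoffs 4, -5 → best response L.
Player 2 against (U, Out): payoffs 0, -4 → best response L.
Player 2 against (D, In): payoffs 3, 2 → best response L.
Player 2 against (D, Out): payoffs -4, 1 → best response R.
Player 3 against (U, L): payoffs -3, -4 → best response In.
Player 3 against (U, R): payoffs 2, -4 → best response In.
Player 3 against (D, L): payoffs -2, -5 → best response In.
Player 3 against (D, R): payoffs -5, 5 → best response Out.
Mutual best responses: (U, L, In).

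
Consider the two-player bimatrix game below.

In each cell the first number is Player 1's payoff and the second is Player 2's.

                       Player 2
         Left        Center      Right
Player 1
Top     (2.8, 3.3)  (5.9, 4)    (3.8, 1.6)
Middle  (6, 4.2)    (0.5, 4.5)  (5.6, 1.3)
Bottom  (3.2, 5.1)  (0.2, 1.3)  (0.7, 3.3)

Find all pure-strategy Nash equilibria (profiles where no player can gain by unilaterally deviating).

(Top, Left): Player 1 can switch to Middle (2.8 → 6). Not NE.
(Top, Center): Player 1 gets 5.9, best alternative 0.5; Player 2 gets 4, best alternative 3.3. No profitable deviation — NE.
(Top, Right): Player 1 can switch to Middle (3.8 → 5.6). Not NE.
(Middle, Left): Player 2 can switch to Center (4.2 → 4.5). Not NE.
(Middle, Center): Player 1 can switch to Top (0.5 → 5.9). Not NE.
(Middle, Right): Player 2 can switch to Left (1.3 → 4.2). Not NE.
(Bottom, Left): Player 1 can switch to Middle (3.2 → 6). Not NE.
(Bottom, Center): Player 1 can switch to Top (0.2 → 5.9). Not NE.
(Bottom, Right): Player 1 can switch to Top (0.7 → 3.8). Not NE.

The unique pure-strategy Nash equilibrium is (Top, Center).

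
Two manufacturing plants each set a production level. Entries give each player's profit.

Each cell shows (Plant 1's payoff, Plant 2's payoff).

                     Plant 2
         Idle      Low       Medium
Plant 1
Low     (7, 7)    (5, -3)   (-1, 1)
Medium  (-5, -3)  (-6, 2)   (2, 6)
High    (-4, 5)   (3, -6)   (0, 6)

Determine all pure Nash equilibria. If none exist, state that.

Pure-strategy Nash equilibria: (Low, Idle); (Medium, Medium)

(Low, Idle): Plant 1 gets 7, best alternative -4; Plant 2 gets 7, best alternative 1. No profitable deviation — NE.
(Low, Low): Plant 2 can switch to Idle (-3 → 7). Not NE.
(Low, Medium): Plant 1 can switch to Medium (-1 → 2). Not NE.
(Medium, Idle): Plant 1 can switch to Low (-5 → 7). Not NE.
(Medium, Low): Plant 1 can switch to Low (-6 → 5). Not NE.
(Medium, Medium): Plant 1 gets 2, best alternative 0; Plant 2 gets 6, best alternative 2. No profitable deviation — NE.
(High, Idle): Plant 1 can switch to Low (-4 → 7). Not NE.
(High, Low): Plant 1 can switch to Low (3 → 5). Not NE.
(High, Medium): Plant 1 can switch to Medium (0 → 2). Not NE.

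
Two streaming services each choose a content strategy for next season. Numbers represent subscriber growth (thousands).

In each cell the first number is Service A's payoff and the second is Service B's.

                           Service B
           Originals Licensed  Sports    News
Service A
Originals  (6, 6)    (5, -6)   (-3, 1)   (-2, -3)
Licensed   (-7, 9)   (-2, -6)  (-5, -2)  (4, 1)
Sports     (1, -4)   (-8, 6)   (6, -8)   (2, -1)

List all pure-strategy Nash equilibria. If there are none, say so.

Mark each player's best response to every combination of opponents' strategies; a profile where every player is best-responding is a pure Nash equilibrium.
Service A against Originals: payoffs 6, -7, 1 → best response Originals.
Service A against Licensed: payoffs 5, -2, -8 → best response Originals.
Service A against Sports: payoffs -3, -5, 6 → best response Sports.
Service A against News: payoffs -2, 4, 2 → best response Licensed.
Service B against Originals: payoffs 6, -6, 1, -3 → best response Originals.
Service B against Licensed: payoffs 9, -6, -2, 1 → best response Originals.
Service B against Sports: payoffs -4, 6, -8, -1 → best response Licensed.
Mutual best responses: (Originals, Originals).

Pure NE: (Originals, Originals)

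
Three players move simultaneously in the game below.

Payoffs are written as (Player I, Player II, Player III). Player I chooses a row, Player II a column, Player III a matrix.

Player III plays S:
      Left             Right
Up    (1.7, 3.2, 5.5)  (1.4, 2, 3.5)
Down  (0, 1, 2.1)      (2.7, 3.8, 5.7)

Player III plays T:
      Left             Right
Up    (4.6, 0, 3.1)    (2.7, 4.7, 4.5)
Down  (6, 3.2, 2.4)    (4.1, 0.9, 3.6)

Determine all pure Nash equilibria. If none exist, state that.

Pure-strategy Nash equilibria: (Up, Left, S); (Down, Left, T); (Down, Right, S)

(Up, Left, S): Player I gets 1.7, best alternative 0; Player II gets 3.2, best alternative 2; Player III gets 5.5, best alternative 3.1. No profitable deviation — NE.
(Up, Left, T): Player I can switch to Down (4.6 → 6). Not NE.
(Up, Right, S): Player I can switch to Down (1.4 → 2.7). Not NE.
(Up, Right, T): Player I can switch to Down (2.7 → 4.1). Not NE.
(Down, Left, S): Player I can switch to Up (0 → 1.7). Not NE.
(Down, Left, T): Player I gets 6, best alternative 4.6; Player II gets 3.2, best alternative 0.9; Player III gets 2.4, best alternative 2.1. No profitable deviation — NE.
(Down, Right, S): Player I gets 2.7, best alternative 1.4; Player II gets 3.8, best alternative 1; Player III gets 5.7, best alternative 3.6. No profitable deviation — NE.
(Down, Right, T): Player II can switch to Left (0.9 → 3.2). Not NE.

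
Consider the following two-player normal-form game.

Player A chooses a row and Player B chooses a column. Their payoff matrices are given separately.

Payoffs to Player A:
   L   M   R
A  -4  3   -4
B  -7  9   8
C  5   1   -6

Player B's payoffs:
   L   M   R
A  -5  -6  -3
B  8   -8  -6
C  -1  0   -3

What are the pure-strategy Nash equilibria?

none

Player A against L: payoffs -4, -7, 5 → best response C.
Player A against M: payoffs 3, 9, 1 → best response B.
Player A against R: payoffs -4, 8, -6 → best response B.
Player B against A: payoffs -5, -6, -3 → best response R.
Player B against B: payoffs 8, -8, -6 → best response L.
Player B against C: payoffs -1, 0, -3 → best response M.
No profile is a mutual best response for all players.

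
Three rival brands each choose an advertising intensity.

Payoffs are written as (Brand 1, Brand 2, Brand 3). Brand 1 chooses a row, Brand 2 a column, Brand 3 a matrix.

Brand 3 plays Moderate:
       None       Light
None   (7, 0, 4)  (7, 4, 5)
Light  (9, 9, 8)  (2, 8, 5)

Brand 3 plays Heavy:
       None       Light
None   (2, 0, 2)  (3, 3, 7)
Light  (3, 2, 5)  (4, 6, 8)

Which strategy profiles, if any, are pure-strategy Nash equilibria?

(None, None, Moderate): Brand 1 can switch to Light (7 → 9). Not NE.
(None, None, Heavy): Brand 1 can switch to Light (2 → 3). Not NE.
(None, Light, Moderate): Brand 3 can switch to Heavy (5 → 7). Not NE.
(None, Light, Heavy): Brand 1 can switch to Light (3 → 4). Not NE.
(Light, None, Moderate): Brand 1 gets 9, best alternative 7; Brand 2 gets 9, best alternative 8; Brand 3 gets 8, best alternative 5. No profitable deviation — NE.
(Light, None, Heavy): Brand 2 can switch to Light (2 → 6). Not NE.
(Light, Light, Moderate): Brand 1 can switch to None (2 → 7). Not NE.
(Light, Light, Heavy): Brand 1 gets 4, best alternative 3; Brand 2 gets 6, best alternative 2; Brand 3 gets 8, best alternative 5. No profitable deviation — NE.

Pure-strategy Nash equilibria: (Light, None, Moderate); (Light, Light, Heavy)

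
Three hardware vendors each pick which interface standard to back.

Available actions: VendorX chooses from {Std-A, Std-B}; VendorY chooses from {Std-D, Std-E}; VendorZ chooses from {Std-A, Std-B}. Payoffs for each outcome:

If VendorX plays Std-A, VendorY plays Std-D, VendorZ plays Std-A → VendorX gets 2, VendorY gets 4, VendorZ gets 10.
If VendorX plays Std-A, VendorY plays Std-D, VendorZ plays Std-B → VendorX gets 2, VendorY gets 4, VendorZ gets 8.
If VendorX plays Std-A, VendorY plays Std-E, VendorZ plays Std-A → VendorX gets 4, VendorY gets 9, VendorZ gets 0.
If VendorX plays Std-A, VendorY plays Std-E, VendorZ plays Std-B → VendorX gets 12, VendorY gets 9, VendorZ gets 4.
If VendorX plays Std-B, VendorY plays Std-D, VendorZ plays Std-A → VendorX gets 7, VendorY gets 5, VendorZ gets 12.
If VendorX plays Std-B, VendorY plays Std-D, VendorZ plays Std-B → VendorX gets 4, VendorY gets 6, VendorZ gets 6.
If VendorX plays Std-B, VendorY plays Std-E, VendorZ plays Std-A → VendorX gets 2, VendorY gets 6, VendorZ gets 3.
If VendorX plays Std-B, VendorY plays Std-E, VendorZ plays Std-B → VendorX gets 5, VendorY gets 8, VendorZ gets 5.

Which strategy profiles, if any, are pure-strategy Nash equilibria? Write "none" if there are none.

The unique pure-strategy Nash equilibrium is (Std-A, Std-E, Std-B).

Check each profile: it is a Nash equilibrium iff no player can strictly gain by switching unilaterally.
(Std-A, Std-D, Std-A): VendorX can switch to Std-B (2 → 7). Not NE.
(Std-A, Std-D, Std-B): VendorX can switch to Std-B (2 → 4). Not NE.
(Std-A, Std-E, Std-A): VendorZ can switch to Std-B (0 → 4). Not NE.
(Std-A, Std-E, Std-B): VendorX gets 12, best alternative 5; VendorY gets 9, best alternative 4; VendorZ gets 4, best alternative 0. No profitable deviation — NE.
(Std-B, Std-D, Std-A): VendorY can switch to Std-E (5 → 6). Not NE.
(Std-B, Std-D, Std-B): VendorY can switch to Std-E (6 → 8). Not NE.
(Std-B, Std-E, Std-A): VendorX can switch to Std-A (2 → 4). Not NE.
(Std-B, Std-E, Std-B): VendorX can switch to Std-A (5 → 12). Not NE.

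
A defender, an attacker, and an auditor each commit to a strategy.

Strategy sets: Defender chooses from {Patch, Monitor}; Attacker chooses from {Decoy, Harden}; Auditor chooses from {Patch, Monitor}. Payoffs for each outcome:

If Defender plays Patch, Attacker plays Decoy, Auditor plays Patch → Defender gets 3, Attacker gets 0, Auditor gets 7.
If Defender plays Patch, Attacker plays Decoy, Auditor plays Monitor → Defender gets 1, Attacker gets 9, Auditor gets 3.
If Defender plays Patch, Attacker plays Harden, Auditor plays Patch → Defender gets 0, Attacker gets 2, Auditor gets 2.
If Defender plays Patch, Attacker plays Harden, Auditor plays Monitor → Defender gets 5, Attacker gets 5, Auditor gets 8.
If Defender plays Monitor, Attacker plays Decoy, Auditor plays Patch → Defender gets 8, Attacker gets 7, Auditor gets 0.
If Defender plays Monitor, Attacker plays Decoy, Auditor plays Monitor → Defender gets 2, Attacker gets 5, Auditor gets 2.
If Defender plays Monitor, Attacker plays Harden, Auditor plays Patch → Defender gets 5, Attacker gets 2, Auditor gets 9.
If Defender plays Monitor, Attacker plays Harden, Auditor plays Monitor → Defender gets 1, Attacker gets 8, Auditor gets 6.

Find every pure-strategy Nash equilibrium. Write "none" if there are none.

Defender against (Decoy, Patch): payoffs 3, 8 → best response Monitor.
Defender against (Decoy, Monitor): payoffs 1, 2 → best response Monitor.
Defender against (Harden, Patch): payoffs 0, 5 → best response Monitor.
Defender against (Harden, Monitor): payoffs 5, 1 → best response Patch.
Attacker against (Patch, Patch): payoffs 0, 2 → best response Harden.
Attacker against (Patch, Monitor): payoffs 9, 5 → best response Decoy.
Attacker against (Monitor, Patch): payoffs 7, 2 → best response Decoy.
Attacker against (Monitor, Monitor): payoffs 5, 8 → best response Harden.
Auditor against (Patch, Decoy): payoffs 7, 3 → best response Patch.
Auditor against (Patch, Harden): payoffs 2, 8 → best response Monitor.
Auditor against (Monitor, Decoy): payoffs 0, 2 → best response Monitor.
Auditor against (Monitor, Harden): payoffs 9, 6 → best response Patch.
No profile is a mutual best response for all players.

This game has no pure Nash equilibrium.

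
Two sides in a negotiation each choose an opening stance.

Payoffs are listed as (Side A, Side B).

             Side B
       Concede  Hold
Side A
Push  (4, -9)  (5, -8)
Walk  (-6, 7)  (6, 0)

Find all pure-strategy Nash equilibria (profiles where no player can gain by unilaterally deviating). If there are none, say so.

Side A against Concede: payoffs 4, -6 → best response Push.
Side A against Hold: payoffs 5, 6 → best response Walk.
Side B against Push: payoffs -9, -8 → best response Hold.
Side B against Walk: payoffs 7, 0 → best response Concede.
No profile is a mutual best response for all players.

There is no pure-strategy Nash equilibrium.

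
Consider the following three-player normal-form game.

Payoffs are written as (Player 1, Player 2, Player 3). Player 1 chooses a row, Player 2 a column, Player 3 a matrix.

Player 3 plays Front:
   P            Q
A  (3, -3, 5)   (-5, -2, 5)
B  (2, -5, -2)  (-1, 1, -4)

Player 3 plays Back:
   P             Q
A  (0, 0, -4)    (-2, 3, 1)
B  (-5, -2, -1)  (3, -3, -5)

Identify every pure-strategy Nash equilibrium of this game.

Player 1 against (P, Front): payoffs 3, 2 → best response A.
Player 1 against (P, Back): payoffs 0, -5 → best response A.
Player 1 against (Q, Front): payoffs -5, -1 → best response B.
Player 1 against (Q, Back): payoffs -2, 3 → best response B.
Player 2 against (A, Front): payoffs -3, -2 → best response Q.
Player 2 against (A, Back): payoffs 0, 3 → best response Q.
Player 2 against (B, Front): payoffs -5, 1 → best response Q.
Player 2 against (B, Back): payoffs -2, -3 → best response P.
Player 3 against (A, P): payoffs 5, -4 → best response Front.
Player 3 against (A, Q): payoffs 5, 1 → best response Front.
Player 3 against (B, P): payoffs -2, -1 → best response Back.
Player 3 against (B, Q): payoffs -4, -5 → best response Front.
Mutual best responses: (B, Q, Front).

(B, Q, Front)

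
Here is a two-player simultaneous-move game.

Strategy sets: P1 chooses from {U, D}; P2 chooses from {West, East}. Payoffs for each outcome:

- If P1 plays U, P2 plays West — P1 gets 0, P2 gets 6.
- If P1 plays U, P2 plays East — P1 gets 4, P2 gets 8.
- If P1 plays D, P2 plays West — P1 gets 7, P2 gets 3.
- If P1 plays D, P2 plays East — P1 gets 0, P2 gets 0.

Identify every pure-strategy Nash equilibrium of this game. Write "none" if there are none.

Check each profile: it is a Nash equilibrium iff no player can strictly gain by switching unilaterally.
(U, West): P1 can switch to D (0 → 7). Not NE.
(U, East): P1 gets 4, best alternative 0; P2 gets 8, best alternative 6. No profitable deviation — NE.
(D, West): P1 gets 7, best alternative 0; P2 gets 3, best alternative 0. No profitable deviation — NE.
(D, East): P1 can switch to U (0 → 4). Not NE.

(U, East) and (D, West)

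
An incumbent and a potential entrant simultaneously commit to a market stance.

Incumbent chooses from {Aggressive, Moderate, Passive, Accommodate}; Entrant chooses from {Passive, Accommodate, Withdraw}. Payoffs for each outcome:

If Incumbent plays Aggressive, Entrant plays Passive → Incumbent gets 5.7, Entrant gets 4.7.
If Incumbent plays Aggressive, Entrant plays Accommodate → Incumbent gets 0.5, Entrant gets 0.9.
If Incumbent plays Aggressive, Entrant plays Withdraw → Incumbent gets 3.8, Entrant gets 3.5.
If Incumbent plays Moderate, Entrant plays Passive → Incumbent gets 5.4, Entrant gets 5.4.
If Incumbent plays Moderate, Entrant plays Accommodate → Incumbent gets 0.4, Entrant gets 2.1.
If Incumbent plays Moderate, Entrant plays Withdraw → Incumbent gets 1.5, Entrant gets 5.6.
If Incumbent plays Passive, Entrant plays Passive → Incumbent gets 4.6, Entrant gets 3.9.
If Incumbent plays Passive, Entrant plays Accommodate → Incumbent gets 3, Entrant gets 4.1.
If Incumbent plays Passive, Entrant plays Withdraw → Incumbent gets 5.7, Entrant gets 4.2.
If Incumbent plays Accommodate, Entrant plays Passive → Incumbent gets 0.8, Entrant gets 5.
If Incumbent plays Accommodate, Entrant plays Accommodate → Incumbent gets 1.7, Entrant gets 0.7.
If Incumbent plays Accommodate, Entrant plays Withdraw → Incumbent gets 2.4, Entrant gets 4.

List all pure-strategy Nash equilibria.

Incumbent against Passive: payoffs 5.7, 5.4, 4.6, 0.8 → best response Aggressive.
Incumbent against Accommodate: payoffs 0.5, 0.4, 3, 1.7 → best response Passive.
Incumbent against Withdraw: payoffs 3.8, 1.5, 5.7, 2.4 → best response Passive.
Entrant against Aggressive: payoffs 4.7, 0.9, 3.5 → best response Passive.
Entrant against Moderate: payoffs 5.4, 2.1, 5.6 → best response Withdraw.
Entrant against Passive: payoffs 3.9, 4.1, 4.2 → best response Withdraw.
Entrant against Accommodate: payoffs 5, 0.7, 4 → best response Passive.
Mutual best responses: (Aggressive, Passive); (Passive, Withdraw).

(Aggressive, Passive), (Passive, Withdraw)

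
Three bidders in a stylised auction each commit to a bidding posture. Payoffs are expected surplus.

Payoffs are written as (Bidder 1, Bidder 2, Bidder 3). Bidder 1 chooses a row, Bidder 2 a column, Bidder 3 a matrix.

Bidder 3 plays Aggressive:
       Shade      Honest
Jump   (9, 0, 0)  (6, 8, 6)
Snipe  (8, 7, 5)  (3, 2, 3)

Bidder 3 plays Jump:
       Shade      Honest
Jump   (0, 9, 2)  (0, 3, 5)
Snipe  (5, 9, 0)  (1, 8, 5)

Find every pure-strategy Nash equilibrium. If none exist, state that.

Mark each player's best response to every combination of opponents' strategies; a profile where every player is best-responding is a pure Nash equilibrium.
Bidder 1 against (Shade, Aggressive): payoffs 9, 8 → best response Jump.
Bidder 1 against (Shade, Jump): payoffs 0, 5 → best response Snipe.
Bidder 1 against (Honest, Aggressive): payoffs 6, 3 → best response Jump.
Bidder 1 against (Honest, Jump): payoffs 0, 1 → best response Snipe.
Bidder 2 against (Jump, Aggressive): payoffs 0, 8 → best response Honest.
Bidder 2 against (Jump, Jump): payoffs 9, 3 → best response Shade.
Bidder 2 against (Snipe, Aggressive): payoffs 7, 2 → best response Shade.
Bidder 2 against (Snipe, Jump): payoffs 9, 8 → best response Shade.
Bidder 3 against (Jump, Shade): payoffs 0, 2 → best response Jump.
Bidder 3 against (Jump, Honest): payoffs 6, 5 → best response Aggressive.
Bidder 3 against (Snipe, Shade): payoffs 5, 0 → best response Aggressive.
Bidder 3 against (Snipe, Honest): payoffs 3, 5 → best response Jump.
Mutual best responses: (Jump, Honest, Aggressive).

(Jump, Honest, Aggressive)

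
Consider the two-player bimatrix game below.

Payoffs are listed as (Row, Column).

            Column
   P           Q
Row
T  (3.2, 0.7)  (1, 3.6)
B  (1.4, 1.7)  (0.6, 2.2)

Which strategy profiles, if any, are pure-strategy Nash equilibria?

Pure NE: (T, Q)

Mark each player's best response to every combination of opponents' strategies; a profile where every player is best-responding is a pure Nash equilibrium.
Row against P: payoffs 3.2, 1.4 → best response T.
Row against Q: payoffs 1, 0.6 → best response T.
Column against T: payoffs 0.7, 3.6 → best response Q.
Column against B: payoffs 1.7, 2.2 → best response Q.
Mutual best responses: (T, Q).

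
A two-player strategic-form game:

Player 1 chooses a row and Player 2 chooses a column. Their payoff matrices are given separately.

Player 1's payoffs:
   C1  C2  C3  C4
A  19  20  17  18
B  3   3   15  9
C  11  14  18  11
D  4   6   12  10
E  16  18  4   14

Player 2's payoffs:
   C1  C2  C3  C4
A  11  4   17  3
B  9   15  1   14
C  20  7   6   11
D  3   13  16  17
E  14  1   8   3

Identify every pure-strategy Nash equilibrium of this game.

This game has no pure Nash equilibrium.

Player 1 against C1: payoffs 19, 3, 11, 4, 16 → best response A.
Player 1 against C2: payoffs 20, 3, 14, 6, 18 → best response A.
Player 1 against C3: payoffs 17, 15, 18, 12, 4 → best response C.
Player 1 against C4: payoffs 18, 9, 11, 10, 14 → best response A.
Player 2 against A: payoffs 11, 4, 17, 3 → best response C3.
Player 2 against B: payoffs 9, 15, 1, 14 → best response C2.
Player 2 against C: payoffs 20, 7, 6, 11 → best response C1.
Player 2 against D: payoffs 3, 13, 16, 17 → best response C4.
Player 2 against E: payoffs 14, 1, 8, 3 → best response C1.
No profile is a mutual best response for all players.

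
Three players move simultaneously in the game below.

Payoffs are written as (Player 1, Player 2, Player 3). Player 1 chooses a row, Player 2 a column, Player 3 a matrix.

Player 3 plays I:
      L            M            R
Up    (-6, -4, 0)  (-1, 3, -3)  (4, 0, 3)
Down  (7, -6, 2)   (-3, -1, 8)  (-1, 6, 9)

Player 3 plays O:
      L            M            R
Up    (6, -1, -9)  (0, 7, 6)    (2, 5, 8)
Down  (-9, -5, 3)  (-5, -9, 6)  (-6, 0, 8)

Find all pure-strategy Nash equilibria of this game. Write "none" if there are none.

(Up, M, O)

(Up, L, I): Player 1 can switch to Down (-6 → 7). Not NE.
(Up, L, O): Player 2 can switch to M (-1 → 7). Not NE.
(Up, M, I): Player 3 can switch to O (-3 → 6). Not NE.
(Up, M, O): Player 1 gets 0, best alternative -5; Player 2 gets 7, best alternative 5; Player 3 gets 6, best alternative -3. No profitable deviation — NE.
(Up, R, I): Player 2 can switch to M (0 → 3). Not NE.
(Up, R, O): Player 2 can switch to M (5 → 7). Not NE.
(Down, L, I): Player 2 can switch to M (-6 → -1). Not NE.
(Down, L, O): Player 1 can switch to Up (-9 → 6). Not NE.
(Down, M, I): Player 1 can switch to Up (-3 → -1). Not NE.
(Down, M, O): Player 1 can switch to Up (-5 → 0). Not NE.
(Down, R, I): Player 1 can switch to Up (-1 → 4). Not NE.
(The remaining 1 profile has a profitable deviation by the same check.)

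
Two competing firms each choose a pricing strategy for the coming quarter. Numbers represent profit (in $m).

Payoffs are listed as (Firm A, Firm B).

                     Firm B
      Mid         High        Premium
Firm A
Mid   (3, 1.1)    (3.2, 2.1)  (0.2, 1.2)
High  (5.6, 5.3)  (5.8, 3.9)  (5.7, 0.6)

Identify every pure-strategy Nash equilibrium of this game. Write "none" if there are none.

(High, Mid)

Check each profile: it is a Nash equilibrium iff no player can strictly gain by switching unilaterally.
(Mid, Mid): Firm A can switch to High (3 → 5.6). Not NE.
(Mid, High): Firm A can switch to High (3.2 → 5.8). Not NE.
(Mid, Premium): Firm A can switch to High (0.2 → 5.7). Not NE.
(High, Mid): Firm A gets 5.6, best alternative 3; Firm B gets 5.3, best alternative 3.9. No profitable deviation — NE.
(High, High): Firm B can switch to Mid (3.9 → 5.3). Not NE.
(High, Premium): Firm B can switch to Mid (0.6 → 5.3). Not NE.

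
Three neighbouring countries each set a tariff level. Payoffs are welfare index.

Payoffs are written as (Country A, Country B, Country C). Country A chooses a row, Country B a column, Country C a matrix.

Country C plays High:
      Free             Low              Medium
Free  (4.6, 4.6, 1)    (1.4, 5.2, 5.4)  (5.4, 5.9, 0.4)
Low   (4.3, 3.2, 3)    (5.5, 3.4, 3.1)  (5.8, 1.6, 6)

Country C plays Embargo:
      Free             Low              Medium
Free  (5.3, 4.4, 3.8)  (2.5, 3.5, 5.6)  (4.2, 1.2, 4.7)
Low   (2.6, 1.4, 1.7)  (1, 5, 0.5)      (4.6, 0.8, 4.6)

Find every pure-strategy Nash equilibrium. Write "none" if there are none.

Pure-strategy Nash equilibria: (Free, Free, Embargo); (Low, Low, High)

Check each profile: it is a Nash equilibrium iff no player can strictly gain by switching unilaterally.
(Free, Free, High): Country B can switch to Low (4.6 → 5.2). Not NE.
(Free, Free, Embargo): Country A gets 5.3, best alternative 2.6; Country B gets 4.4, best alternative 3.5; Country C gets 3.8, best alternative 1. No profitable deviation — NE.
(Free, Low, High): Country A can switch to Low (1.4 → 5.5). Not NE.
(Free, Low, Embargo): Country B can switch to Free (3.5 → 4.4). Not NE.
(Free, Medium, High): Country A can switch to Low (5.4 → 5.8). Not NE.
(Free, Medium, Embargo): Country A can switch to Low (4.2 → 4.6). Not NE.
(Low, Free, High): Country A can switch to Free (4.3 → 4.6). Not NE.
(Low, Free, Embargo): Country A can switch to Free (2.6 → 5.3). Not NE.
(Low, Low, High): Country A gets 5.5, best alternative 1.4; Country B gets 3.4, best alternative 3.2; Country C gets 3.1, best alternative 0.5. No profitable deviation — NE.
(Low, Low, Embargo): Country A can switch to Free (1 → 2.5). Not NE.
(The remaining 2 profiles each have a profitable deviation by the same check.)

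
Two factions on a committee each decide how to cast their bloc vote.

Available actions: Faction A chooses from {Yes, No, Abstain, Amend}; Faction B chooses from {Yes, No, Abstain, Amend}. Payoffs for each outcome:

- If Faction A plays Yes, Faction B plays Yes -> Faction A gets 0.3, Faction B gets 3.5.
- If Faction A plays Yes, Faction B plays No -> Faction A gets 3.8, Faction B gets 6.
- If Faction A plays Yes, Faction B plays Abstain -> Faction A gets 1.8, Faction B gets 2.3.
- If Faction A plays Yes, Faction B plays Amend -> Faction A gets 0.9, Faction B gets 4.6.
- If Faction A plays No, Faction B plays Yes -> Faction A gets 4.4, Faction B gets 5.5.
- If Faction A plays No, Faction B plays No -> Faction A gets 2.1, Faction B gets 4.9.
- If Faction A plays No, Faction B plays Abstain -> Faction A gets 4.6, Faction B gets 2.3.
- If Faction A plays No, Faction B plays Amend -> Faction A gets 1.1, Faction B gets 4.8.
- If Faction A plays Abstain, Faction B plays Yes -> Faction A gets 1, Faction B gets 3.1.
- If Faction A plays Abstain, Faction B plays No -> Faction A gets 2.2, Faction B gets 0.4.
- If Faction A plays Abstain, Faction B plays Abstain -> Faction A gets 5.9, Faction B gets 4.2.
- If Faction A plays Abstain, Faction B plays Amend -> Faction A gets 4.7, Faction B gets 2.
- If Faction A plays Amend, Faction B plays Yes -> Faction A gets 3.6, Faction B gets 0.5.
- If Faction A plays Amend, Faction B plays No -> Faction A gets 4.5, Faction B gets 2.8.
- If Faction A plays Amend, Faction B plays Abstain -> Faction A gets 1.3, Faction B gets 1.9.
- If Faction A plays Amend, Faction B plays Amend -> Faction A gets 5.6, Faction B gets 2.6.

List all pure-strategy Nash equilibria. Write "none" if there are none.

(Yes, Yes): Faction A can switch to No (0.3 → 4.4). Not NE.
(Yes, No): Faction A can switch to Amend (3.8 → 4.5). Not NE.
(Yes, Abstain): Faction A can switch to No (1.8 → 4.6). Not NE.
(Yes, Amend): Faction A can switch to No (0.9 → 1.1). Not NE.
(No, Yes): Faction A gets 4.4, best alternative 3.6; Faction B gets 5.5, best alternative 4.9. No profitable deviation — NE.
(No, No): Faction A can switch to Yes (2.1 → 3.8). Not NE.
(No, Abstain): Faction A can switch to Abstain (4.6 → 5.9). Not NE.
(No, Amend): Faction A can switch to Abstain (1.1 → 4.7). Not NE.
(Abstain, Yes): Faction A can switch to No (1 → 4.4). Not NE.
(Abstain, Abstain): Faction A gets 5.9, best alternative 4.6; Faction B gets 4.2, best alternative 3.1. No profitable deviation — NE.
(Amend, No): Faction A gets 4.5, best alternative 3.8; Faction B gets 2.8, best alternative 2.6. No profitable deviation — NE.
(The remaining 5 profiles each have a profitable deviation by the same check.)

Pure-strategy Nash equilibria: (No, Yes) and (Abstain, Abstain) and (Amend, No)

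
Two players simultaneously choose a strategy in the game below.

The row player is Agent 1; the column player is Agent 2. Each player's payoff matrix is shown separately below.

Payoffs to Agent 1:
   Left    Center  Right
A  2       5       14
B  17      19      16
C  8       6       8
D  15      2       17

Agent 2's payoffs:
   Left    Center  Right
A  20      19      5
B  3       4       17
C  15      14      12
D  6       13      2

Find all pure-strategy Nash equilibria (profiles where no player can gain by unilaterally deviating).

(A, Left): Agent 1 can switch to B (2 → 17). Not NE.
(A, Center): Agent 1 can switch to B (5 → 19). Not NE.
(A, Right): Agent 1 can switch to B (14 → 16). Not NE.
(B, Left): Agent 2 can switch to Center (3 → 4). Not NE.
(B, Center): Agent 2 can switch to Right (4 → 17). Not NE.
(B, Right): Agent 1 can switch to D (16 → 17). Not NE.
(C, Left): Agent 1 can switch to B (8 → 17). Not NE.
(C, Center): Agent 1 can switch to B (6 → 19). Not NE.
(C, Right): Agent 1 can switch to A (8 → 14). Not NE.
(D, Left): Agent 1 can switch to B (15 → 17). Not NE.
(D, Center): Agent 1 can switch to A (2 → 5). Not NE.
(D, Right): Agent 2 can switch to Left (2 → 6). Not NE.

This game has no pure Nash equilibrium.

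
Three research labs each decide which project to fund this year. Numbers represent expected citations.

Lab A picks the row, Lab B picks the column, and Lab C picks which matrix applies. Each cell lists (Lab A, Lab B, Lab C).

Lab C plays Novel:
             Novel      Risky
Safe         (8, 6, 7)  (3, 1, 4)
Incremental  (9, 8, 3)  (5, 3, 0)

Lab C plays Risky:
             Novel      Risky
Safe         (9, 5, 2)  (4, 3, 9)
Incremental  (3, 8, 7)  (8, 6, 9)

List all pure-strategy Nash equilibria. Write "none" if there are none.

none

(Safe, Novel, Novel): Lab A can switch to Incremental (8 → 9). Not NE.
(Safe, Novel, Risky): Lab C can switch to Novel (2 → 7). Not NE.
(Safe, Risky, Novel): Lab A can switch to Incremental (3 → 5). Not NE.
(Safe, Risky, Risky): Lab A can switch to Incremental (4 → 8). Not NE.
(Incremental, Novel, Novel): Lab C can switch to Risky (3 → 7). Not NE.
(Incremental, Novel, Risky): Lab A can switch to Safe (3 → 9). Not NE.
(Incremental, Risky, Novel): Lab B can switch to Novel (3 → 8). Not NE.
(Incremental, Risky, Risky): Lab B can switch to Novel (6 → 8). Not NE.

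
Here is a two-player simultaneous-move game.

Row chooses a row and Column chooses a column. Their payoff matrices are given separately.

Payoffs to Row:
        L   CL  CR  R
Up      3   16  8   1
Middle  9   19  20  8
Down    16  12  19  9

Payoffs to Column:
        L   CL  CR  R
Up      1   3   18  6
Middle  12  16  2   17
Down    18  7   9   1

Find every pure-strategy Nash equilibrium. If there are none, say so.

Row against L: payoffs 3, 9, 16 → best response Down.
Row against CL: payoffs 16, 19, 12 → best response Middle.
Row against CR: payoffs 8, 20, 19 → best response Middle.
Row against R: payoffs 1, 8, 9 → best response Down.
Column against Up: payoffs 1, 3, 18, 6 → best response CR.
Column against Middle: payoffs 12, 16, 2, 17 → best response R.
Column against Down: payoffs 18, 7, 9, 1 → best response L.
Mutual best responses: (Down, L).

The unique pure-strategy Nash equilibrium is (Down, L).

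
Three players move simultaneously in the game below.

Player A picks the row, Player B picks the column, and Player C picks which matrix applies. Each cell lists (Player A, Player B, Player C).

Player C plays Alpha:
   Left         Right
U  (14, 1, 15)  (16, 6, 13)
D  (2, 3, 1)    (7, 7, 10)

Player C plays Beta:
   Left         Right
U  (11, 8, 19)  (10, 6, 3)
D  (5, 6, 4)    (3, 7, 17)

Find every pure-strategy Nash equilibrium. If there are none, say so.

Player A against (Left, Alpha): payoffs 14, 2 → best response U.
Player A against (Left, Beta): payoffs 11, 5 → best response U.
Player A against (Right, Alpha): payoffs 16, 7 → best response U.
Player A against (Right, Beta): payoffs 10, 3 → best response U.
Player B against (U, Alpha): payoffs 1, 6 → best response Right.
Player B against (U, Beta): payoffs 8, 6 → best response Left.
Player B against (D, Alpha): payoffs 3, 7 → best response Right.
Player B against (D, Beta): payoffs 6, 7 → best response Right.
Player C against (U, Left): payoffs 15, 19 → best response Beta.
Player C against (U, Right): payoffs 13, 3 → best response Alpha.
Player C against (D, Left): payoffs 1, 4 → best response Beta.
Player C against (D, Right): payoffs 10, 17 → best response Beta.
Mutual best responses: (U, Left, Beta); (U, Right, Alpha).

The pure Nash equilibria are (U, Left, Beta); (U, Right, Alpha).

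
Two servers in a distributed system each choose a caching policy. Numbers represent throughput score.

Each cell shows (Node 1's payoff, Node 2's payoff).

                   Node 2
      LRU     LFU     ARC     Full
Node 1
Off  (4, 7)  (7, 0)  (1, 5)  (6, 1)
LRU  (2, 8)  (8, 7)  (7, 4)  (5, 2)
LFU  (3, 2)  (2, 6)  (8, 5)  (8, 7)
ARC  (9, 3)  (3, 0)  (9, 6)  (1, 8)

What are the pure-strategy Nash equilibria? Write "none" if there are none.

Node 1 against LRU: payoffs 4, 2, 3, 9 → best response ARC.
Node 1 against LFU: payoffs 7, 8, 2, 3 → best response LRU.
Node 1 against ARC: payoffs 1, 7, 8, 9 → best response ARC.
Node 1 against Full: payoffs 6, 5, 8, 1 → best response LFU.
Node 2 against Off: payoffs 7, 0, 5, 1 → best response LRU.
Node 2 against LRU: payoffs 8, 7, 4, 2 → best response LRU.
Node 2 against LFU: payoffs 2, 6, 5, 7 → best response Full.
Node 2 against ARC: payoffs 3, 0, 6, 8 → best response Full.
Mutual best responses: (LFU, Full).

Pure NE: (LFU, Full)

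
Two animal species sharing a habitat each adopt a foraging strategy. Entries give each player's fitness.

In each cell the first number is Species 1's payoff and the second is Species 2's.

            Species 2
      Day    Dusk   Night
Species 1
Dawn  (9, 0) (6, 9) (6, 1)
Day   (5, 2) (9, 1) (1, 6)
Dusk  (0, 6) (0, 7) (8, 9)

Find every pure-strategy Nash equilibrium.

(Dawn, Day): Species 2 can switch to Dusk (0 → 9). Not NE.
(Dawn, Dusk): Species 1 can switch to Day (6 → 9). Not NE.
(Dawn, Night): Species 1 can switch to Dusk (6 → 8). Not NE.
(Day, Day): Species 1 can switch to Dawn (5 → 9). Not NE.
(Day, Dusk): Species 2 can switch to Day (1 → 2). Not NE.
(Day, Night): Species 1 can switch to Dawn (1 → 6). Not NE.
(Dusk, Night): Species 1 gets 8, best alternative 6; Species 2 gets 9, best alternative 7. No profitable deviation — NE.
(The remaining 2 profiles each have a profitable deviation by the same check.)

Pure NE: (Dusk, Night)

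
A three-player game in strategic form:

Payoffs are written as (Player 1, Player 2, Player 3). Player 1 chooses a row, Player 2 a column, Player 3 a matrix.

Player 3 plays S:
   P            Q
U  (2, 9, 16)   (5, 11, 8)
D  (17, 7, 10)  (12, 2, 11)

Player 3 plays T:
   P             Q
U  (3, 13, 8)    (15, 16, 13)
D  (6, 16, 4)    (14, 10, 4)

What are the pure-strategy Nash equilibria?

The pure Nash equilibria are (U, Q, T) and (D, P, S).

Check each profile: it is a Nash equilibrium iff no player can strictly gain by switching unilaterally.
(U, P, S): Player 1 can switch to D (2 → 17). Not NE.
(U, P, T): Player 1 can switch to D (3 → 6). Not NE.
(U, Q, S): Player 1 can switch to D (5 → 12). Not NE.
(U, Q, T): Player 1 gets 15, best alternative 14; Player 2 gets 16, best alternative 13; Player 3 gets 13, best alternative 8. No profitable deviation — NE.
(D, P, S): Player 1 gets 17, best alternative 2; Player 2 gets 7, best alternative 2; Player 3 gets 10, best alternative 4. No profitable deviation — NE.
(D, P, T): Player 3 can switch to S (4 → 10). Not NE.
(D, Q, S): Player 2 can switch to P (2 → 7). Not NE.
(D, Q, T): Player 1 can switch to U (14 → 15). Not NE.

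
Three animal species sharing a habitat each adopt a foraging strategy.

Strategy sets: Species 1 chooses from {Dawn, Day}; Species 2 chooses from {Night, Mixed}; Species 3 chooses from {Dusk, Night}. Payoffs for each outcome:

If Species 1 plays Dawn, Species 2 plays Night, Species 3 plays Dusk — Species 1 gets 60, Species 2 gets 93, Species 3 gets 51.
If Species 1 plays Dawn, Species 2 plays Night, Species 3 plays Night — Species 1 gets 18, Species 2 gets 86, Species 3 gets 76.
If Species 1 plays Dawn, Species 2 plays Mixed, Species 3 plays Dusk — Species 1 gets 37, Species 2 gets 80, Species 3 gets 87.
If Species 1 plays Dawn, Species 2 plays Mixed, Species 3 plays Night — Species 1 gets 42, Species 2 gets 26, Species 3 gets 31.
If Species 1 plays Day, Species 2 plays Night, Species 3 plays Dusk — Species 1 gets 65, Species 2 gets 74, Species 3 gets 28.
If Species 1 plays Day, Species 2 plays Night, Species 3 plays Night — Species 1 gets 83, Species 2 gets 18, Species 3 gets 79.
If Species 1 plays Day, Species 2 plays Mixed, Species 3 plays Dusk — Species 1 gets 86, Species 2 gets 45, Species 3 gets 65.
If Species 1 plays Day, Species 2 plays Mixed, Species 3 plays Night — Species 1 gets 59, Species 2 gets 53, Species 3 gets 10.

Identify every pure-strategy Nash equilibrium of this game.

This game has no pure Nash equilibrium.

(Dawn, Night, Dusk): Species 1 can switch to Day (60 → 65). Not NE.
(Dawn, Night, Night): Species 1 can switch to Day (18 → 83). Not NE.
(Dawn, Mixed, Dusk): Species 1 can switch to Day (37 → 86). Not NE.
(Dawn, Mixed, Night): Species 1 can switch to Day (42 → 59). Not NE.
(Day, Night, Dusk): Species 3 can switch to Night (28 → 79). Not NE.
(Day, Night, Night): Species 2 can switch to Mixed (18 → 53). Not NE.
(Day, Mixed, Dusk): Species 2 can switch to Night (45 → 74). Not NE.
(Day, Mixed, Night): Species 3 can switch to Dusk (10 → 65). Not NE.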